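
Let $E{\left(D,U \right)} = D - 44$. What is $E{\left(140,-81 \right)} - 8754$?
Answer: $-8658$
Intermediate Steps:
$E{\left(D,U \right)} = -44 + D$ ($E{\left(D,U \right)} = D - 44 = -44 + D$)
$E{\left(140,-81 \right)} - 8754 = \left(-44 + 140\right) - 8754 = 96 - 8754 = -8658$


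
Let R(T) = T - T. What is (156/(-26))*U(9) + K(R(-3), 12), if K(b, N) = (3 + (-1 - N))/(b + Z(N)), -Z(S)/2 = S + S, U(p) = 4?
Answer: -571/24 ≈ -23.792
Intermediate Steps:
R(T) = 0
Z(S) = -4*S (Z(S) = -2*(S + S) = -4*S)
K(b, N) = (2 - N)/(b - 4*N) (K(b, N) = (3 + (-1 - N))/(b - 4*N) = (2 - N)/(b - 4*N))
(156/(-26))*U(9) + K(R(-3), 12) = (156/(-26))*4 + (-2 + 12)/(-1*0 + 4*12) = (156*(-1/26))*4 + 10/(0 + 48) = -6*4 + 10/48 = -24 + (1/48)*10 = -24 + 5/24 = -571/24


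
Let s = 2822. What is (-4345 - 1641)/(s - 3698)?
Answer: 41/6 ≈ 6.8333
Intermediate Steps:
(-4345 - 1641)/(s - 3698) = (-4345 - 1641)/(2822 - 3698) = -5986/(-876) = -5986*(-1/876) = 41/6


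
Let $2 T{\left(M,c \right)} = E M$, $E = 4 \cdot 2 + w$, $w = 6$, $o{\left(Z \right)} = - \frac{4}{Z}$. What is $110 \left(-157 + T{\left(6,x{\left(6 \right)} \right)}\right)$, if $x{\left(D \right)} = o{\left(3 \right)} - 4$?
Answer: $-12650$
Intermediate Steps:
$x{\left(D \right)} = - \frac{16}{3}$ ($x{\left(D \right)} = - \frac{4}{3} - 4 = - \frac{16}{3}$)
$E = 14$ ($E = 4 \cdot 2 + 6 = 8 + 6 = 14$)
$T{\left(M,c \right)} = 7 M$ ($T{\left(M,c \right)} = \frac{14 M}{2} = 7 M$)
$110 \left(-157 + T{\left(6,x{\left(6 \right)} \right)}\right) = 110 \left(-157 + 7 \cdot 6\right) = 110 \left(-157 + 42\right) = 110 \left(-115\right) = -12650$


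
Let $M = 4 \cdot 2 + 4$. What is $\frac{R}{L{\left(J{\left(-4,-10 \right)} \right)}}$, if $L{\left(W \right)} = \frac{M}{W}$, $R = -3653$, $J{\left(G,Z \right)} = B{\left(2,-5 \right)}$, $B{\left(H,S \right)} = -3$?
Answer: $\frac{3653}{4} \approx 913.25$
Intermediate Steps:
$J{\left(G,Z \right)} = -3$
$M = 12$ ($M = 8 + 4 = 12$)
$L{\left(W \right)} = \frac{12}{W}$
$\frac{R}{L{\left(J{\left(-4,-10 \right)} \right)}} = - \frac{3653}{12 \frac{1}{-3}} = - \frac{3653}{12 \left(- \frac{1}{3}\right)} = - \frac{3653}{-4} = \left(-3653\right) \left(- \frac{1}{4}\right) = \frac{3653}{4}$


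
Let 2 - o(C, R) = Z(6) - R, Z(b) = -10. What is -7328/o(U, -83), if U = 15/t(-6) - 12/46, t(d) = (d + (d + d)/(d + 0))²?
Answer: 7328/71 ≈ 103.21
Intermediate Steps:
t(d) = (2 + d)² (t(d) = (d + (2*d)/d)² = (d + 2)² = (2 + d)²)
U = 249/368 (U = 15/((2 - 6)²) - 12/46 = 15/((-4)²) - 12*1/46 = 15/16 - 6/23 = 249/368 ≈ 0.67663)
o(C, R) = 12 + R (o(C, R) = 2 - (-10 - R) = 2 + (10 + R) = 12 + R)
-7328/o(U, -83) = -7328/(12 - 83) = -7328/(-71) = -7328*(-1/71) = 7328/71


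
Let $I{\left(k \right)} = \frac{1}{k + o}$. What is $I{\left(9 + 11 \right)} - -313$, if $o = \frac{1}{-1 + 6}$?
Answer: $\frac{31618}{101} \approx 313.05$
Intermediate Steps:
$o = \frac{1}{5} \approx 0.2$
$I{\left(k \right)} = \frac{1}{\frac{1}{5} + k}$ ($I{\left(k \right)} = \frac{1}{k + \frac{1}{5}} = \frac{1}{\frac{1}{5} + k}$)
$I{\left(9 + 11 \right)} - -313 = \frac{5}{1 + 5 \left(9 + 11\right)} - -313 = \frac{5}{1 + 5 \cdot 20} + 313 = \frac{5}{1 + 100} + 313 = \frac{5}{101} + 313 = \frac{31618}{101}$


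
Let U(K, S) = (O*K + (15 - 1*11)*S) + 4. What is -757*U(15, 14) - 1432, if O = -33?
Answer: 327863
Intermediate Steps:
U(K, S) = 4 - 33*K + 4*S (U(K, S) = (-33*K + (15 - 1*11)*S) + 4 = (-33*K + (15 - 11)*S) + 4 = (-33*K + 4*S) + 4 = 4 - 33*K + 4*S)
-757*U(15, 14) - 1432 = -757*(4 - 33*15 + 4*14) - 1432 = -757*(4 - 495 + 56) - 1432 = -757*(-435) - 1432 = 329295 - 1432 = 327863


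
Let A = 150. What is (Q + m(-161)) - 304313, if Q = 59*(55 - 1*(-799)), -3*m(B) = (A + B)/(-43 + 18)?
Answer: -19044536/75 ≈ -2.5393e+5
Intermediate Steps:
m(B) = 2 + B/75 (m(B) = -(150 + B)/(3*(-43 + 18)) = -(150 + B)/(3*(-25)) = -(150 + B)*(-1)/(3*25) = -(-6 - B/25)/3 = 2 + B/75)
Q = 50386 (Q = 59*(55 + 799) = 59*854 = 50386)
(Q + m(-161)) - 304313 = (50386 + (2 + (1/75)*(-161))) - 304313 = (50386 + (2 - 161/75)) - 304313 = (50386 - 11/75) - 304313 = 3778939/75 - 304313 = -19044536/75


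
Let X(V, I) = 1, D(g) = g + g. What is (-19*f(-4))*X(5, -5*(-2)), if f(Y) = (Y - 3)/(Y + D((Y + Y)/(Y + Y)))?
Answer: -133/2 ≈ -66.500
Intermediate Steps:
D(g) = 2*g
f(Y) = (-3 + Y)/(2 + Y) (f(Y) = (Y - 3)/(Y + 2*((Y + Y)/(Y + Y))) = (-3 + Y)/(Y + 2*((2*Y)/((2*Y)))) = (-3 + Y)/(Y + 2*((2*Y)*(1/(2*Y)))) = (-3 + Y)/(Y + 2*1) = (-3 + Y)/(Y + 2) = (-3 + Y)/(2 + Y))
(-19*f(-4))*X(5, -5*(-2)) = -19*(-3 - 4)/(2 - 4)*1 = -19*(-7)/(-2)*1 = -(-19)*(-7)/2*1 = -19*7/2*1 = -133/2*1 = -133/2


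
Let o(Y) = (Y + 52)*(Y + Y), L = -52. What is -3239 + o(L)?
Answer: -3239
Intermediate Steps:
o(Y) = 2*Y*(52 + Y) (o(Y) = (52 + Y)*(2*Y) = 2*Y*(52 + Y))
-3239 + o(L) = -3239 + 2*(-52)*(52 - 52) = -3239 + 2*(-52)*0 = -3239 + 0 = -3239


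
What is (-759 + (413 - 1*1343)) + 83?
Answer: -1606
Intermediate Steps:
(-759 + (413 - 1*1343)) + 83 = (-759 + (413 - 1343)) + 83 = (-759 - 930) + 83 = -1689 + 83 = -1606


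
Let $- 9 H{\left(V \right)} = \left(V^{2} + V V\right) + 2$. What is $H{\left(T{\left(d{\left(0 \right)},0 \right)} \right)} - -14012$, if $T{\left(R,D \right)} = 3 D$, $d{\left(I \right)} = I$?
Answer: $\frac{126106}{9} \approx 14012.0$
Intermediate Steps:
$H{\left(V \right)} = - \frac{2}{9} - \frac{2 V^{2}}{9}$ ($H{\left(V \right)} = - \frac{\left(V^{2} + V V\right) + 2}{9} = - \frac{\left(V^{2} + V^{2}\right) + 2}{9} = - \frac{2 V^{2} + 2}{9} = - \frac{2 + 2 V^{2}}{9} = - \frac{2}{9} - \frac{2 V^{2}}{9}$)
$H{\left(T{\left(d{\left(0 \right)},0 \right)} \right)} - -14012 = \left(- \frac{2}{9} - \frac{2 \left(3 \cdot 0\right)^{2}}{9}\right) - -14012 = \left(- \frac{2}{9} - \frac{2 \cdot 0^{2}}{9}\right) + 14012 = \left(- \frac{2}{9} - 0\right) + 14012 = \left(- \frac{2}{9} + 0\right) + 14012 = - \frac{2}{9} + 14012 = \frac{126106}{9}$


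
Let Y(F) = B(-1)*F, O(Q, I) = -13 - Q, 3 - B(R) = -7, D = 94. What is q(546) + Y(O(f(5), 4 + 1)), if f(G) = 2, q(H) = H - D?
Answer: 302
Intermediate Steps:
B(R) = 10 (B(R) = 3 - 1*(-7) = 3 + 7 = 10)
q(H) = -94 + H (q(H) = H - 1*94 = H - 94 = -94 + H)
Y(F) = 10*F
q(546) + Y(O(f(5), 4 + 1)) = (-94 + 546) + 10*(-13 - 1*2) = 452 + 10*(-13 - 2) = 452 + 10*(-15) = 452 - 150 = 302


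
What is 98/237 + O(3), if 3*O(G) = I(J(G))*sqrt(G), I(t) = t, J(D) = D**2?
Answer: 98/237 + 3*sqrt(3) ≈ 5.6097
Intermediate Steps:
O(G) = G**(5/2)/3 (O(G) = (G**2*sqrt(G))/3 = G**(5/2)/3)
98/237 + O(3) = 98/237 + 3**(5/2)/3 = 98*(1/237) + (9*sqrt(3))/3 = 98/237 + 3*sqrt(3)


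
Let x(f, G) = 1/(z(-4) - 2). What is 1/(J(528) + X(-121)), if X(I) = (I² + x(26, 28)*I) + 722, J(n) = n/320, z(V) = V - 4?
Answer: 4/61507 ≈ 6.5033e-5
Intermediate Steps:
z(V) = -4 + V
J(n) = n/320 (J(n) = n*(1/320) = n/320)
x(f, G) = -⅒ (x(f, G) = 1/((-4 - 4) - 2) = 1/(-8 - 2) = 1/(-10) = -⅒)
X(I) = 722 + I² - I/10 (X(I) = (I² - I/10) + 722 = 722 + I² - I/10)
1/(J(528) + X(-121)) = 1/((1/320)*528 + (722 + (-121)² - ⅒*(-121))) = 1/(33/20 + (722 + 14641 + 121/10)) = 1/(33/20 + 153751/10) = 1/(61507/4) = 4/61507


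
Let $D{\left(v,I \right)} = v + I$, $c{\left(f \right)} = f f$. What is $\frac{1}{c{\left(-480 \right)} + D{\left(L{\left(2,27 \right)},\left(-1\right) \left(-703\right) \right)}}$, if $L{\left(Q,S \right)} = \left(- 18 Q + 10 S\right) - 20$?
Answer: $\frac{1}{231317} \approx 4.3231 \cdot 10^{-6}$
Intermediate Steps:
$L{\left(Q,S \right)} = -20 - 18 Q + 10 S$
$c{\left(f \right)} = f^{2}$
$D{\left(v,I \right)} = I + v$
$\frac{1}{c{\left(-480 \right)} + D{\left(L{\left(2,27 \right)},\left(-1\right) \left(-703\right) \right)}} = \frac{1}{\left(-480\right)^{2} - -917} = \frac{1}{230400 + \left(703 - -214\right)} = \frac{1}{230400 + \left(703 + 214\right)} = \frac{1}{230400 + 917} = \frac{1}{231317}$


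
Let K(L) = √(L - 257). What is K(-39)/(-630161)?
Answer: -2*I*√74/630161 ≈ -2.7302e-5*I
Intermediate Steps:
K(L) = √(-257 + L)
K(-39)/(-630161) = √(-257 - 39)/(-630161) = √(-296)*(-1/630161) = (2*I*√74)*(-1/630161) = -2*I*√74/630161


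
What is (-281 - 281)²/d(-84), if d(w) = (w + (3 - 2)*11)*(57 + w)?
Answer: 315844/1971 ≈ 160.25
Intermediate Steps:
d(w) = (11 + w)*(57 + w) (d(w) = (w + 1*11)*(57 + w) = (w + 11)*(57 + w) = (11 + w)*(57 + w))
(-281 - 281)²/d(-84) = (-281 - 281)²/(627 + (-84)² + 68*(-84)) = (-562)²/(627 + 7056 - 5712) = 315844/1971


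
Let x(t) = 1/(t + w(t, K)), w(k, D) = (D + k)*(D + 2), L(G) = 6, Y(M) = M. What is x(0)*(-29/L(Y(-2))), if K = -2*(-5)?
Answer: -29/720 ≈ -0.040278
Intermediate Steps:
K = 10
w(k, D) = (2 + D)*(D + k) (w(k, D) = (D + k)*(2 + D) = (2 + D)*(D + k))
x(t) = 1/(120 + 13*t) (x(t) = 1/(t + (10² + 2*10 + 2*t + 10*t)) = 1/(t + (100 + 20 + 2*t + 10*t)) = 1/(t + (120 + 12*t)) = 1/(120 + 13*t))
x(0)*(-29/L(Y(-2))) = (-29/6)/(120 + 13*0) = (-29*⅙)/(120 + 0) = -29/6/120 = (1/120)*(-29/6) = -29/720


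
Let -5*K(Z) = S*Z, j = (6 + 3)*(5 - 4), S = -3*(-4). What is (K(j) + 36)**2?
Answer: 5184/25 ≈ 207.36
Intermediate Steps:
S = 12
j = 9 (j = 9*1 = 9)
K(Z) = -12*Z/5
(K(j) + 36)**2 = (-12/5*9 + 36)**2 = (-108/5 + 36)**2 = (72/5)**2 = 5184/25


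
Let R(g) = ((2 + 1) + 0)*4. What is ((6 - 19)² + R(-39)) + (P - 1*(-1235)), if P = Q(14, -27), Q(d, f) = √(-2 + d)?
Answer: 1416 + 2*√3 ≈ 1419.5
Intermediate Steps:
R(g) = 12 (R(g) = (3 + 0)*4 = 3*4 = 12)
P = 2*√3 (P = √(-2 + 14) = √12 = 2*√3 ≈ 3.4641)
((6 - 19)² + R(-39)) + (P - 1*(-1235)) = ((6 - 19)² + 12) + (2*√3 - 1*(-1235)) = ((-13)² + 12) + (2*√3 + 1235) = (169 + 12) + (1235 + 2*√3) = 181 + (1235 + 2*√3) = 1416 + 2*√3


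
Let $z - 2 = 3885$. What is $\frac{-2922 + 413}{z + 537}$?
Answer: $- \frac{2509}{4424} \approx -0.56713$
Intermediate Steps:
$z = 3887$ ($z = 2 + 3885 = 3887$)
$\frac{-2922 + 413}{z + 537} = \frac{-2922 + 413}{3887 + 537} = - \frac{2509}{4424}$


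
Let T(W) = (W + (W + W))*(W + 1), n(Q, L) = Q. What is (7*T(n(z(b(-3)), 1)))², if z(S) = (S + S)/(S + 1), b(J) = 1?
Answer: 1764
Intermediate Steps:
z(S) = 2*S/(1 + S) (z(S) = (2*S)/(1 + S) = 2*S/(1 + S))
T(W) = 3*W*(1 + W) (T(W) = (W + 2*W)*(1 + W) = (3*W)*(1 + W) = 3*W*(1 + W))
(7*T(n(z(b(-3)), 1)))² = (7*(3*(2*1/(1 + 1))*(1 + 2*1/(1 + 1))))² = (7*(3*(2*1/2)*(1 + 2*1/2)))² = (7*(3*(2*1*(½))*(1 + 2*1*(½))))² = (7*(3*1*(1 + 1)))² = (7*(3*1*2))² = (7*6)² = 42² = 1764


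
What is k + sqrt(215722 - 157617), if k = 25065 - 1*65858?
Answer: -40793 + sqrt(58105) ≈ -40552.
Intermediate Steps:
k = -40793 (k = 25065 - 65858 = -40793)
k + sqrt(215722 - 157617) = -40793 + sqrt(215722 - 157617) = -40793 + sqrt(58105)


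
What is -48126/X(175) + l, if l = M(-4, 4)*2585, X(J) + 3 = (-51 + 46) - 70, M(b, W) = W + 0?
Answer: 10957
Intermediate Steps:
M(b, W) = W
X(J) = -78 (X(J) = -3 + ((-51 + 46) - 70) = -3 + (-5 - 70) = -3 - 75 = -78)
l = 10340 (l = 4*2585 = 10340)
-48126/X(175) + l = -48126/(-78) + 10340 = -48126*(-1/78) + 10340 = 617 + 10340 = 10957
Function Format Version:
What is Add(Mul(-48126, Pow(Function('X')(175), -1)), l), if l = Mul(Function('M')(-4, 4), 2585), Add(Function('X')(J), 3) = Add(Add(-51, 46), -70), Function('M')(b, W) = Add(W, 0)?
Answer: 10957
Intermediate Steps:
Function('M')(b, W) = W
Function('X')(J) = -78 (Function('X')(J) = Add(-3, Add(Add(-51, 46), -70)) = Add(-3, Add(-5, -70)) = Add(-3, -75) = -78)
l = 10340 (l = Mul(4, 2585) = 10340)
Add(Mul(-48126, Pow(Function('X')(175), -1)), l) = Add(Mul(-48126, Pow(-78, -1)), 10340) = Add(Mul(-48126, Rational(-1, 78)), 10340) = Add(617, 10340) = 10957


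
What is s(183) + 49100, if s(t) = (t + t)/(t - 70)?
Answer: 5548666/113 ≈ 49103.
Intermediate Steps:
s(t) = 2*t/(-70 + t) (s(t) = (2*t)/(-70 + t) = 2*t/(-70 + t))
s(183) + 49100 = 2*183/(-70 + 183) + 49100 = 2*183/113 + 49100 = 2*183*(1/113) + 49100 = 366/113 + 49100 = 5548666/113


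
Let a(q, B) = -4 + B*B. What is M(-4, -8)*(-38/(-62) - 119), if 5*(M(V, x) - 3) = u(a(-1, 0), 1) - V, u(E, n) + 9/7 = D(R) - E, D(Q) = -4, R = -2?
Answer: -2936/7 ≈ -419.43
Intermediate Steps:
a(q, B) = -4 + B²
u(E, n) = -37/7 - E (u(E, n) = -9/7 + (-4 - E) = -37/7 - E)
M(V, x) = 96/35 - V/5 (M(V, x) = 3 + ((-37/7 - (-4 + 0²)) - V)/5 = 3 + ((-37/7 - (-4 + 0)) - V)/5 = 3 + ((-37/7 - 1*(-4)) - V)/5 = 3 + ((-37/7 + 4) - V)/5 = 3 + (-9/7 - V)/5 = 3 + (-9/35 - V/5) = 96/35 - V/5)
M(-4, -8)*(-38/(-62) - 119) = (96/35 - ⅕*(-4))*(-38/(-62) - 119) = (96/35 + ⅘)*(-38*(-1/62) - 119) = 124*(19/31 - 119)/35 = (124/35)*(-3670/31) = -2936/7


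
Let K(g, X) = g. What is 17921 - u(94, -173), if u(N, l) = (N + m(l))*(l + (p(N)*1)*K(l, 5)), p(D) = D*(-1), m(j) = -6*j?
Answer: -18194827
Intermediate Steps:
p(D) = -D
u(N, l) = (N - 6*l)*(l - N*l) (u(N, l) = (N - 6*l)*(l + (-N*1)*l) = (N - 6*l)*(l + (-N)*l) = (N - 6*l)*(l - N*l))
17921 - u(94, -173) = 17921 - (-173)*(94 - 1*94**2 - 6*(-173) + 6*94*(-173)) = 17921 - (-173)*(94 - 1*8836 + 1038 - 97572) = 17921 - (-173)*(94 - 8836 + 1038 - 97572) = 17921 - (-173)*(-105276) = 17921 - 1*18212748 = 17921 - 18212748 = -18194827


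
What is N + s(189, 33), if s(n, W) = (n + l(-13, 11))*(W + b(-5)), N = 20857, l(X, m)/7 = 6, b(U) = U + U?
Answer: 26170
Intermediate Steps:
b(U) = 2*U
l(X, m) = 42 (l(X, m) = 7*6 = 42)
s(n, W) = (-10 + W)*(42 + n) (s(n, W) = (n + 42)*(W + 2*(-5)) = (42 + n)*(W - 10) = (42 + n)*(-10 + W) = (-10 + W)*(42 + n))
N + s(189, 33) = 20857 + (-420 - 10*189 + 42*33 + 33*189) = 20857 + (-420 - 1890 + 1386 + 6237) = 20857 + 5313 = 26170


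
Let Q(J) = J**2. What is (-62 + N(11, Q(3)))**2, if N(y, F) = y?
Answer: 2601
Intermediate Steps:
(-62 + N(11, Q(3)))**2 = (-62 + 11)**2 = (-51)**2 = 2601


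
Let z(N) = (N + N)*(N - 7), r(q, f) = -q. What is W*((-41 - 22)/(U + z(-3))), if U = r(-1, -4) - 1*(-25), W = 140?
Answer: -4410/43 ≈ -102.56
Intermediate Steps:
z(N) = 2*N*(-7 + N) (z(N) = (2*N)*(-7 + N) = 2*N*(-7 + N))
U = 26 (U = -1*(-1) - 1*(-25) = 1 + 25 = 26)
W*((-41 - 22)/(U + z(-3))) = 140*((-41 - 22)/(26 + 2*(-3)*(-7 - 3))) = 140*(-63/(26 + 2*(-3)*(-10))) = 140*(-63/(26 + 60)) = 140*(-63/86) = -4410/43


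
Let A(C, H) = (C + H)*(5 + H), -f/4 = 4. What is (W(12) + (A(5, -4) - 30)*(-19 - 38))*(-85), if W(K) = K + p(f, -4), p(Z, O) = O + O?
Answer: -140845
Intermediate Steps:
f = -16 (f = -4*4 = -16)
p(Z, O) = 2*O
A(C, H) = (5 + H)*(C + H)
W(K) = -8 + K (W(K) = K + 2*(-4) = K - 8 = -8 + K)
(W(12) + (A(5, -4) - 30)*(-19 - 38))*(-85) = ((-8 + 12) + (((-4)² + 5*5 + 5*(-4) + 5*(-4)) - 30)*(-19 - 38))*(-85) = (4 + ((16 + 25 - 20 - 20) - 30)*(-57))*(-85) = (4 + (1 - 30)*(-57))*(-85) = (4 - 29*(-57))*(-85) = (4 + 1653)*(-85) = 1657*(-85) = -140845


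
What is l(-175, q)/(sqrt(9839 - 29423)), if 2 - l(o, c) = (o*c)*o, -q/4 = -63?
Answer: 3858749*I*sqrt(34)/408 ≈ 55148.0*I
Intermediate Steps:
q = 252 (q = -4*(-63) = 252)
l(o, c) = 2 - c*o**2 (l(o, c) = 2 - o*c*o = 2 - c*o*o = 2 - c*o**2)
l(-175, q)/(sqrt(9839 - 29423)) = (2 - 1*252*(-175)**2)/(sqrt(9839 - 29423)) = (2 - 1*252*30625)/(sqrt(-19584)) = (2 - 7717500)/((24*I*sqrt(34))) = -(-3858749)*I*sqrt(34)/408 = 3858749*I*sqrt(34)/408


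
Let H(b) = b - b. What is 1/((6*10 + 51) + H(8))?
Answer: 1/111 ≈ 0.0090090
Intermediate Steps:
H(b) = 0
1/((6*10 + 51) + H(8)) = 1/((6*10 + 51) + 0) = 1/((60 + 51) + 0) = 1/(111 + 0) = 1/111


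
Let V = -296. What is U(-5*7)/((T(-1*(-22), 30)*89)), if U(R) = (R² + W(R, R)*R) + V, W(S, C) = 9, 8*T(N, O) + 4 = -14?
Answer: -2456/801 ≈ -3.0662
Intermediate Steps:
T(N, O) = -9/4 (T(N, O) = -½ + (⅛)*(-14) = -½ - 7/4 = -9/4)
U(R) = -296 + R² + 9*R (U(R) = (R² + 9*R) - 296 = -296 + R² + 9*R)
U(-5*7)/((T(-1*(-22), 30)*89)) = (-296 + (-5*7)² + 9*(-5*7))/((-9/4*89)) = (-296 + (-35)² + 9*(-35))/(-801/4) = (-296 + 1225 - 315)*(-4/801) = 614*(-4/801) = -2456/801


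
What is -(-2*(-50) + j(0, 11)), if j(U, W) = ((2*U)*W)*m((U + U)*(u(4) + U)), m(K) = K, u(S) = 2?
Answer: -100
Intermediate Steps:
j(U, W) = 4*W*U²*(2 + U) (j(U, W) = ((2*U)*W)*((U + U)*(2 + U)) = (2*U*W)*((2*U)*(2 + U)) = (2*U*W)*(2*U*(2 + U)) = 4*W*U²*(2 + U))
-(-2*(-50) + j(0, 11)) = -(-2*(-50) + 4*11*0²*(2 + 0)) = -(100 + 4*11*0*2) = -(100 + 0) = -1*100 = -100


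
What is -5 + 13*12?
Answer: 151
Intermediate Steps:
-5 + 13*12 = -5 + 156 = 151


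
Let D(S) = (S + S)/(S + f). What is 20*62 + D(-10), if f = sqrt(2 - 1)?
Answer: 11180/9 ≈ 1242.2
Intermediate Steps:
f = 1 (f = sqrt(1) = 1)
D(S) = 2*S/(1 + S) (D(S) = (S + S)/(S + 1) = (2*S)/(1 + S) = 2*S/(1 + S))
20*62 + D(-10) = 20*62 + 2*(-10)/(1 - 10) = 1240 + 2*(-10)/(-9) = 1240 + 2*(-10)*(-1/9) = 1240 + 20/9 = 11180/9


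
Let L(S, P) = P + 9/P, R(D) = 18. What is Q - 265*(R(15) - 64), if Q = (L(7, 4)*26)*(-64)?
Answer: 1790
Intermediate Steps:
Q = -10400 (Q = ((4 + 9/4)*26)*(-64) = ((25/4)*26)*(-64) = (325/2)*(-64) = -10400)
Q - 265*(R(15) - 64) = -10400 - 265*(18 - 64) = -10400 - 265*(-46) = -10400 - 1*(-12190) = -10400 + 12190 = 1790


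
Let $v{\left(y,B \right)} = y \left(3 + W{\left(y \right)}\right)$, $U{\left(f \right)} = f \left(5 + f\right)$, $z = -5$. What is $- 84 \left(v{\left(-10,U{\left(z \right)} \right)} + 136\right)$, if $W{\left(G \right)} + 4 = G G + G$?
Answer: $63336$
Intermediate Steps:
$W{\left(G \right)} = -4 + G + G^{2}$ ($W{\left(G \right)} = -4 + \left(G G + G\right) = -4 + \left(G^{2} + G\right) = -4 + \left(G + G^{2}\right) = -4 + G + G^{2}$)
$v{\left(y,B \right)} = y \left(-1 + y + y^{2}\right)$ ($v{\left(y,B \right)} = y \left(3 + \left(-4 + y + y^{2}\right)\right) = y \left(-1 + y + y^{2}\right)$)
$- 84 \left(v{\left(-10,U{\left(z \right)} \right)} + 136\right) = - 84 \left(- 10 \left(-1 - 10 + \left(-10\right)^{2}\right) + 136\right) = - 84 \left(- 10 \left(-1 - 10 + 100\right) + 136\right) = - 84 \left(\left(-10\right) 89 + 136\right) = - 84 \left(-890 + 136\right) = \left(-84\right) \left(-754\right) = 63336$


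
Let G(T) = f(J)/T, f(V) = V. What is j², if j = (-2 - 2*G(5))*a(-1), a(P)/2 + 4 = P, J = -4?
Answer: 16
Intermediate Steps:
a(P) = -8 + 2*P
G(T) = -4/T
j = 4 (j = (-2 - (-8)/5)*(-8 + 2*(-1)) = (-2 - (-8)/5)*(-8 - 2) = (-2 - 2*(-⅘))*(-10) = (-2 + 8/5)*(-10) = -⅖*(-10) = 4)
j² = 4² = 16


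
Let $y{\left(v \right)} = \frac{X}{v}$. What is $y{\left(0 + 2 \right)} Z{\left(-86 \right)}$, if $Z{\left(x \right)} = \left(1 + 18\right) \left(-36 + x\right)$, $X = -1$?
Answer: $1159$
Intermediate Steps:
$Z{\left(x \right)} = -684 + 19 x$ ($Z{\left(x \right)} = 19 \left(-36 + x\right) = -684 + 19 x$)
$y{\left(v \right)} = - \frac{1}{v}$
$y{\left(0 + 2 \right)} Z{\left(-86 \right)} = - \frac{1}{0 + 2} \left(-684 + 19 \left(-86\right)\right) = - \frac{1}{2} \left(-684 - 1634\right) = \left(-1\right) \frac{1}{2} \left(-2318\right) = \left(- \frac{1}{2}\right) \left(-2318\right) = 1159$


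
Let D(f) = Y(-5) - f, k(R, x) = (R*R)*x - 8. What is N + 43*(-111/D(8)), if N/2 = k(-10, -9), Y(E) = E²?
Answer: -35645/17 ≈ -2096.8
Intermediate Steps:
k(R, x) = -8 + x*R² (k(R, x) = R²*x - 8 = x*R² - 8 = -8 + x*R²)
D(f) = 25 - f (D(f) = (-5)² - f = 25 - f)
N = -1816 (N = 2*(-8 - 9*(-10)²) = 2*(-8 - 9*100) = 2*(-8 - 900) = 2*(-908) = -1816)
N + 43*(-111/D(8)) = -1816 + 43*(-111/(25 - 1*8)) = -1816 + 43*(-111/(25 - 8)) = -1816 + 43*(-111/17) = -1816 - 4773/17 = -35645/17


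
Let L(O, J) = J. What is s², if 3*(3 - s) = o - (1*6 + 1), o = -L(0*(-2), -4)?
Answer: 16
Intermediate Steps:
o = 4 (o = -1*(-4) = 4)
s = 4 (s = 3 - (4 - (1*6 + 1))/3 = 3 - (4 - (6 + 1))/3 = 3 - (4 - 1*7)/3 = 3 - (4 - 7)/3 = 3 - ⅓*(-3) = 3 + 1 = 4)
s² = 4² = 16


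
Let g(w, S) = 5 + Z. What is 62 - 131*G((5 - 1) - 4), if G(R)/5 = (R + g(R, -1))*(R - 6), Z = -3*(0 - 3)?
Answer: 55082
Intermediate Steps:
Z = 9 (Z = -3*(-3) = 9)
g(w, S) = 14 (g(w, S) = 5 + 9 = 14)
G(R) = 5*(-6 + R)*(14 + R) (G(R) = 5*((R + 14)*(R - 6)) = 5*((14 + R)*(-6 + R)) = 5*((-6 + R)*(14 + R)) = 5*(-6 + R)*(14 + R))
62 - 131*G((5 - 1) - 4) = 62 - 131*(-420 + 5*((5 - 1) - 4)**2 + 40*((5 - 1) - 4)) = 62 - 131*(-420 + 5*(4 - 4)**2 + 40*(4 - 4)) = 62 - 131*(-420 + 5*0**2 + 40*0) = 62 - 131*(-420 + 5*0 + 0) = 62 - 131*(-420 + 0 + 0) = 62 - 131*(-420) = 62 + 55020 = 55082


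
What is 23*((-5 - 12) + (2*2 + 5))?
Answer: -184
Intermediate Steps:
23*((-5 - 12) + (2*2 + 5)) = 23*(-17 + (4 + 5)) = 23*(-17 + 9) = 23*(-8) = -184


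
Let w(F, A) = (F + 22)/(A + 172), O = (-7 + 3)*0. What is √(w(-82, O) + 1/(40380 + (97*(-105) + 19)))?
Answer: I*√588755472734/1299202 ≈ 0.5906*I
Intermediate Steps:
O = 0 (O = -4*0 = 0)
w(F, A) = (22 + F)/(172 + A)
√(w(-82, O) + 1/(40380 + (97*(-105) + 19))) = √((22 - 82)/(172 + 0) + 1/(40380 + (97*(-105) + 19))) = √(-60/172 + 1/(40380 + (-10185 + 19))) = √((1/172)*(-60) + 1/(40380 - 10166)) = √(-15/43 + 1/30214) = √(-453167/1299202) = I*√588755472734/1299202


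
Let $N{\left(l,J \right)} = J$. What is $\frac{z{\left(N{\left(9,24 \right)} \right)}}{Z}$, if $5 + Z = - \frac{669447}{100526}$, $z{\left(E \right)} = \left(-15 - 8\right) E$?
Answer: $\frac{55490352}{1172077} \approx 47.344$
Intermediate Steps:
$z{\left(E \right)} = - 23 E$
$Z = - \frac{1172077}{100526}$ ($Z = -5 - \frac{669447}{100526} = - \frac{1172077}{100526} \approx -11.659$)
$\frac{z{\left(N{\left(9,24 \right)} \right)}}{Z} = \frac{\left(-23\right) 24}{- \frac{1172077}{100526}} = \left(-552\right) \left(- \frac{100526}{1172077}\right) = \frac{55490352}{1172077}$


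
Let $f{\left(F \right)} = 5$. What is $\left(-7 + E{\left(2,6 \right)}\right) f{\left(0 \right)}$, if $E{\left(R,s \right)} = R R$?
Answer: $-15$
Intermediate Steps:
$E{\left(R,s \right)} = R^{2}$
$\left(-7 + E{\left(2,6 \right)}\right) f{\left(0 \right)} = \left(-7 + 2^{2}\right) 5 = \left(-7 + 4\right) 5 = \left(-3\right) 5 = -15$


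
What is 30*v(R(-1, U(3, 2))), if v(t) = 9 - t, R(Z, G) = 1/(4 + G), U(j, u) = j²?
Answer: 3480/13 ≈ 267.69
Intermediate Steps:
30*v(R(-1, U(3, 2))) = 30*(9 - 1/(4 + 3²)) = 30*(9 - 1/(4 + 9)) = 30*(9 - 1/13) = 30*(116/13) = 3480/13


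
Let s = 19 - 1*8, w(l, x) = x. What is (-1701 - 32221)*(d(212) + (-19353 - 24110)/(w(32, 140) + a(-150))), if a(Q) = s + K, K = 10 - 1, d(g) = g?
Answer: 161858823/80 ≈ 2.0232e+6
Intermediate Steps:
K = 9
s = 11 (s = 19 - 8 = 11)
a(Q) = 20 (a(Q) = 11 + 9 = 20)
(-1701 - 32221)*(d(212) + (-19353 - 24110)/(w(32, 140) + a(-150))) = (-1701 - 32221)*(212 + (-19353 - 24110)/(140 + 20)) = -33922*(212 - 43463/160) = -33922*(-9543/160) = 161858823/80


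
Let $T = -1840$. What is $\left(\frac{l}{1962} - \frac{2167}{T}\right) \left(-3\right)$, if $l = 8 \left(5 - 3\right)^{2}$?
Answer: $- \frac{2155267}{601680} \approx -3.5821$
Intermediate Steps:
$l = 32$ ($l = 8 \cdot 2^{2} = 8 \cdot 4 = 32$)
$\left(\frac{l}{1962} - \frac{2167}{T}\right) \left(-3\right) = \left(\frac{32}{1962} - \frac{2167}{-1840}\right) \left(-3\right) = \left(32 \cdot \frac{1}{1962} - - \frac{2167}{1840}\right) \left(-3\right) = \left(\frac{16}{981} + \frac{2167}{1840}\right) \left(-3\right) = \frac{2155267}{1805040} \left(-3\right) = - \frac{2155267}{601680}$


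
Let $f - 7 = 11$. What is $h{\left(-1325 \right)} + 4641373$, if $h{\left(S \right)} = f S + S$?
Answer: $4616198$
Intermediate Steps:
$f = 18$ ($f = 7 + 11 = 18$)
$h{\left(S \right)} = 19 S$ ($h{\left(S \right)} = 18 S + S = 19 S$)
$h{\left(-1325 \right)} + 4641373 = 19 \left(-1325\right) + 4641373 = -25175 + 4641373 = 4616198$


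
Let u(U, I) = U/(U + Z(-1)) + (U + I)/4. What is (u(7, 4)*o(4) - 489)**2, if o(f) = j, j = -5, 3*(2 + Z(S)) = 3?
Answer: 37246609/144 ≈ 2.5866e+5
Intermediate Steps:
Z(S) = -1 (Z(S) = -2 + (1/3)*3 = -2 + 1 = -1)
o(f) = -5
u(U, I) = I/4 + U/4 + U/(-1 + U) (u(U, I) = U/(U - 1) + (U + I)/4 = U/(-1 + U) + (I + U)*(1/4) = U/(-1 + U) + (I/4 + U/4) = I/4 + U/4 + U/(-1 + U))
(u(7, 4)*o(4) - 489)**2 = (((7**2 - 1*4 + 3*7 + 4*7)/(4*(-1 + 7)))*(-5) - 489)**2 = (((1/4)*(49 - 4 + 21 + 28)/6)*(-5) - 489)**2 = (((1/4)*(1/6)*94)*(-5) - 489)**2 = ((47/12)*(-5) - 489)**2 = (-235/12 - 489)**2 = (-6103/12)**2 = 37246609/144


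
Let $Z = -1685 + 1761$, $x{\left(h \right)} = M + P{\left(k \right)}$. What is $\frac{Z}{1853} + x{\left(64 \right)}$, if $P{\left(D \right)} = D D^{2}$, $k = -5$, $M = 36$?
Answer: $- \frac{164841}{1853} \approx -88.959$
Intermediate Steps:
$P{\left(D \right)} = D^{3}$
$x{\left(h \right)} = -89$ ($x{\left(h \right)} = 36 + \left(-5\right)^{3} = 36 - 125 = -89$)
$Z = 76$
$\frac{Z}{1853} + x{\left(64 \right)} = \frac{76}{1853} - 89 = - \frac{164841}{1853}$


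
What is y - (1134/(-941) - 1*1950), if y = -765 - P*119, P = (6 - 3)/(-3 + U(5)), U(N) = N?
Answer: 1896501/1882 ≈ 1007.7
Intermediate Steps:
P = 3/2 (P = (6 - 3)/(-3 + 5) = 3/2 ≈ 1.5000)
y = -1887/2 (y = -765 - 3*119/2 = -765 - 1*357/2 = -765 - 357/2 = -1887/2 ≈ -943.50)
y - (1134/(-941) - 1*1950) = -1887/2 - (1134/(-941) - 1*1950) = -1887/2 - (1134*(-1/941) - 1950) = -1887/2 - (-1134/941 - 1950) = -1887/2 - 1*(-1836084/941) = -1887/2 + 1836084/941 = 1896501/1882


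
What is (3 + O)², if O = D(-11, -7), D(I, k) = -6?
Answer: 9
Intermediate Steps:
O = -6
(3 + O)² = (3 - 6)² = (-3)² = 9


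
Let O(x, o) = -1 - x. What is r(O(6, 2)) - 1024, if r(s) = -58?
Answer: -1082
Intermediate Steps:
r(O(6, 2)) - 1024 = -58 - 1024 = -1082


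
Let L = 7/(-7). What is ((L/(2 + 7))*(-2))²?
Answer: 4/81 ≈ 0.049383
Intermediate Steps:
L = -1 (L = 7*(-⅐) = -1)
((L/(2 + 7))*(-2))² = (-1/(2 + 7)*(-2))² = (-1/9*(-2))² = (-1*⅑*(-2))² = (-⅑*(-2))² = (2/9)² = 4/81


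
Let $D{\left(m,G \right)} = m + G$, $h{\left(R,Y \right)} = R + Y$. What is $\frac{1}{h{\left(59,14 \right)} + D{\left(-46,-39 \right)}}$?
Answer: $- \frac{1}{12} \approx -0.083333$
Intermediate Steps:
$D{\left(m,G \right)} = G + m$
$\frac{1}{h{\left(59,14 \right)} + D{\left(-46,-39 \right)}} = \frac{1}{\left(59 + 14\right) - 85} = \frac{1}{73 - 85} = \frac{1}{-12} = - \frac{1}{12}$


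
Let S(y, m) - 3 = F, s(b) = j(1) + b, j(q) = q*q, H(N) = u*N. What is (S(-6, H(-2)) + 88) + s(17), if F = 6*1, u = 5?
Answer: 115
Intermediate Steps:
H(N) = 5*N
j(q) = q²
s(b) = 1 + b (s(b) = 1² + b = 1 + b)
F = 6
S(y, m) = 9 (S(y, m) = 3 + 6 = 9)
(S(-6, H(-2)) + 88) + s(17) = (9 + 88) + (1 + 17) = 97 + 18 = 115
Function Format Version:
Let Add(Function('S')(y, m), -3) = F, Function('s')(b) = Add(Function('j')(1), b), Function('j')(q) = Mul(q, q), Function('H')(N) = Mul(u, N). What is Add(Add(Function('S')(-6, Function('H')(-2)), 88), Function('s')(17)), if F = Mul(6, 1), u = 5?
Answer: 115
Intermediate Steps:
Function('H')(N) = Mul(5, N)
Function('j')(q) = Pow(q, 2)
Function('s')(b) = Add(1, b) (Function('s')(b) = Add(Pow(1, 2), b) = Add(1, b))
F = 6
Function('S')(y, m) = 9 (Function('S')(y, m) = Add(3, 6) = 9)
Add(Add(Function('S')(-6, Function('H')(-2)), 88), Function('s')(17)) = Add(Add(9, 88), Add(1, 17)) = Add(97, 18) = 115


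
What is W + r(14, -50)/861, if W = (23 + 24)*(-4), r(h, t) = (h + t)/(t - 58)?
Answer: -485603/2583 ≈ -188.00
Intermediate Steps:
r(h, t) = (h + t)/(-58 + t)
W = -188 (W = 47*(-4) = -188)
W + r(14, -50)/861 = -188 + ((14 - 50)/(-58 - 50))/861 = -188 + (-36/(-108))*(1/861) = -188 - 1/108*(-36)*(1/861) = -188 + (⅓)*(1/861) = -188 + 1/2583 = -485603/2583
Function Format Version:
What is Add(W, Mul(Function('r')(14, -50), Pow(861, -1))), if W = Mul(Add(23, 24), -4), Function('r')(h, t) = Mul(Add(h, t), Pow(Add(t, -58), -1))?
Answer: Rational(-485603, 2583) ≈ -188.00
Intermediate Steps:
Function('r')(h, t) = Mul(Pow(Add(-58, t), -1), Add(h, t)) (Function('r')(h, t) = Mul(Add(h, t), Pow(Add(-58, t), -1)) = Mul(Pow(Add(-58, t), -1), Add(h, t)))
W = -188 (W = Mul(47, -4) = -188)
Add(W, Mul(Function('r')(14, -50), Pow(861, -1))) = Add(-188, Mul(Mul(Pow(Add(-58, -50), -1), Add(14, -50)), Pow(861, -1))) = Add(-188, Mul(Mul(Pow(-108, -1), -36), Rational(1, 861))) = Add(-188, Mul(Mul(Rational(-1, 108), -36), Rational(1, 861))) = Add(-188, Mul(Rational(1, 3), Rational(1, 861))) = Add(-188, Rational(1, 2583)) = Rational(-485603, 2583)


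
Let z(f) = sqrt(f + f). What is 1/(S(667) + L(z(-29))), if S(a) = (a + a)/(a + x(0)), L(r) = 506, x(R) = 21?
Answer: 344/174731 ≈ 0.0019687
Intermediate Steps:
z(f) = sqrt(2)*sqrt(f) (z(f) = sqrt(2*f) = sqrt(2)*sqrt(f))
S(a) = 2*a/(21 + a) (S(a) = (a + a)/(a + 21) = (2*a)/(21 + a) = 2*a/(21 + a))
1/(S(667) + L(z(-29))) = 1/(2*667/(21 + 667) + 506) = 1/(2*667/688 + 506) = 1/(2*667*(1/688) + 506) = 1/(667/344 + 506) = 1/(174731/344) = 344/174731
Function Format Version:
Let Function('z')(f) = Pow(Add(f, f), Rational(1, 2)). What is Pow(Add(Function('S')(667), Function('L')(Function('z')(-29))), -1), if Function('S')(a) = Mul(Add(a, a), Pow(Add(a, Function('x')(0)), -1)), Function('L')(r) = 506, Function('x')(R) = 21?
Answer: Rational(344, 174731) ≈ 0.0019687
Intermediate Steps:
Function('z')(f) = Mul(Pow(2, Rational(1, 2)), Pow(f, Rational(1, 2))) (Function('z')(f) = Pow(Mul(2, f), Rational(1, 2)) = Mul(Pow(2, Rational(1, 2)), Pow(f, Rational(1, 2))))
Function('S')(a) = Mul(2, a, Pow(Add(21, a), -1)) (Function('S')(a) = Mul(Add(a, a), Pow(Add(a, 21), -1)) = Mul(Mul(2, a), Pow(Add(21, a), -1)) = Mul(2, a, Pow(Add(21, a), -1)))
Pow(Add(Function('S')(667), Function('L')(Function('z')(-29))), -1) = Pow(Add(Mul(2, 667, Pow(Add(21, 667), -1)), 506), -1) = Pow(Add(Mul(2, 667, Pow(688, -1)), 506), -1) = Pow(Add(Mul(2, 667, Rational(1, 688)), 506), -1) = Pow(Add(Rational(667, 344), 506), -1) = Pow(Rational(174731, 344), -1) = Rational(344, 174731)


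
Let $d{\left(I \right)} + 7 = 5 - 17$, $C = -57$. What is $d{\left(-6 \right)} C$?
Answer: $1083$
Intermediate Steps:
$d{\left(I \right)} = -19$ ($d{\left(I \right)} = -7 + \left(5 - 17\right) = -7 - 12 = -19$)
$d{\left(-6 \right)} C = \left(-19\right) \left(-57\right) = 1083$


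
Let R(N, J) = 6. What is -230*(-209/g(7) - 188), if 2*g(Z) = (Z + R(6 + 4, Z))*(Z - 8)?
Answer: 465980/13 ≈ 35845.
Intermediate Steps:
g(Z) = (-8 + Z)*(6 + Z)/2 (g(Z) = ((Z + 6)*(Z - 8))/2 = ((6 + Z)*(-8 + Z))/2 = ((-8 + Z)*(6 + Z))/2 = (-8 + Z)*(6 + Z)/2)
-230*(-209/g(7) - 188) = -230*(-209/(-24 + (1/2)*7**2 - 1*7) - 188) = -230*(-209/(-24 + (1/2)*49 - 7) - 188) = -230*(-209/(-24 + 49/2 - 7) - 188) = -230*(-209/(-13/2) - 188) = -230*(-209*(-2/13) - 188) = -230*(418/13 - 188) = -230*(-2026/13) = 465980/13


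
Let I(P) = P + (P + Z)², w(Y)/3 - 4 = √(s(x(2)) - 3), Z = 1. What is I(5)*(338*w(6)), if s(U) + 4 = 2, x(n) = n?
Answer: 166296 + 41574*I*√5 ≈ 1.663e+5 + 92962.0*I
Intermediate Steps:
s(U) = -2 (s(U) = -4 + 2 = -2)
w(Y) = 12 + 3*I*√5 (w(Y) = 12 + 3*√(-2 - 3) = 12 + 3*√(-5) = 12 + 3*(I*√5) = 12 + 3*I*√5)
I(P) = P + (1 + P)² (I(P) = P + (P + 1)² = P + (1 + P)²)
I(5)*(338*w(6)) = (5 + (1 + 5)²)*(338*(12 + 3*I*√5)) = (5 + 6²)*(4056 + 1014*I*√5) = (5 + 36)*(4056 + 1014*I*√5) = 41*(4056 + 1014*I*√5) = 166296 + 41574*I*√5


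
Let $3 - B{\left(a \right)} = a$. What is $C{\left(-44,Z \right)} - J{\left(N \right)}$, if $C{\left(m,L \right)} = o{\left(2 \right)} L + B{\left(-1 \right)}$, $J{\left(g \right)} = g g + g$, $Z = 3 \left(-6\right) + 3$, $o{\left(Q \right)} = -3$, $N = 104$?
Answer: $-10871$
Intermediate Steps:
$B{\left(a \right)} = 3 - a$
$Z = -15$ ($Z = -18 + 3 = -15$)
$J{\left(g \right)} = g + g^{2}$ ($J{\left(g \right)} = g^{2} + g = g + g^{2}$)
$C{\left(m,L \right)} = 4 - 3 L$ ($C{\left(m,L \right)} = - 3 L + \left(3 - -1\right) = - 3 L + \left(3 + 1\right) = - 3 L + 4 = 4 - 3 L$)
$C{\left(-44,Z \right)} - J{\left(N \right)} = \left(4 - -45\right) - 104 \left(1 + 104\right) = \left(4 + 45\right) - 104 \cdot 105 = 49 - 10920 = -10871$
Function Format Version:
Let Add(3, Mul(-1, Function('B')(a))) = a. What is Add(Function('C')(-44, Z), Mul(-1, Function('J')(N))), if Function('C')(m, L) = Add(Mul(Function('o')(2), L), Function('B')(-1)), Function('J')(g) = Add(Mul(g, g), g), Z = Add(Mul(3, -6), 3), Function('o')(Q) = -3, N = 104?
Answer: -10871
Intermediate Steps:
Function('B')(a) = Add(3, Mul(-1, a))
Z = -15 (Z = Add(-18, 3) = -15)
Function('J')(g) = Add(g, Pow(g, 2)) (Function('J')(g) = Add(Pow(g, 2), g) = Add(g, Pow(g, 2)))
Function('C')(m, L) = Add(4, Mul(-3, L)) (Function('C')(m, L) = Add(Mul(-3, L), Add(3, Mul(-1, -1))) = Add(Mul(-3, L), Add(3, 1)) = Add(Mul(-3, L), 4) = Add(4, Mul(-3, L)))
Add(Function('C')(-44, Z), Mul(-1, Function('J')(N))) = Add(Add(4, Mul(-3, -15)), Mul(-1, Mul(104, Add(1, 104)))) = Add(Add(4, 45), Mul(-1, Mul(104, 105))) = Add(49, Mul(-1, 10920)) = Add(49, -10920) = -10871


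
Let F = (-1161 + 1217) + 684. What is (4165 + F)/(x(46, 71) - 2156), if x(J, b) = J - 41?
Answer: -545/239 ≈ -2.2803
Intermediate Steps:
x(J, b) = -41 + J
F = 740 (F = 56 + 684 = 740)
(4165 + F)/(x(46, 71) - 2156) = (4165 + 740)/((-41 + 46) - 2156) = 4905/(5 - 2156) = 4905/(-2151) = 4905*(-1/2151) = -545/239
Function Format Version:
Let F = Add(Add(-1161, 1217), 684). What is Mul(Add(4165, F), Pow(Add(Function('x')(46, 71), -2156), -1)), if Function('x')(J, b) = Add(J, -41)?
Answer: Rational(-545, 239) ≈ -2.2803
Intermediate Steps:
Function('x')(J, b) = Add(-41, J)
F = 740 (F = Add(56, 684) = 740)
Mul(Add(4165, F), Pow(Add(Function('x')(46, 71), -2156), -1)) = Mul(Add(4165, 740), Pow(Add(Add(-41, 46), -2156), -1)) = Mul(4905, Pow(Add(5, -2156), -1)) = Mul(4905, Pow(-2151, -1)) = Mul(4905, Rational(-1, 2151)) = Rational(-545, 239)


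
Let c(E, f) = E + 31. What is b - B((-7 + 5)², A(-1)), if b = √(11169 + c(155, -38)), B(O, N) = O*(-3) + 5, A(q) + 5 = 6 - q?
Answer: 7 + √11355 ≈ 113.56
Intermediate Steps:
c(E, f) = 31 + E
A(q) = 1 - q (A(q) = -5 + (6 - q) = 1 - q)
B(O, N) = 5 - 3*O (B(O, N) = -3*O + 5 = 5 - 3*O)
b = √11355 (b = √(11169 + (31 + 155)) = √(11169 + 186) = √11355 ≈ 106.56)
b - B((-7 + 5)², A(-1)) = √11355 - (5 - 3*(-7 + 5)²) = √11355 - (5 - 3*(-2)²) = √11355 - (5 - 3*4) = √11355 - (5 - 12) = √11355 - 1*(-7) = √11355 + 7 = 7 + √11355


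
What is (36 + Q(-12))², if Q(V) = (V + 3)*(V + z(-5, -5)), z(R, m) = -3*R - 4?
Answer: 2025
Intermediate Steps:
z(R, m) = -4 - 3*R
Q(V) = (3 + V)*(11 + V) (Q(V) = (V + 3)*(V + (-4 - 3*(-5))) = (3 + V)*(V + (-4 + 15)) = (3 + V)*(V + 11) = (3 + V)*(11 + V))
(36 + Q(-12))² = (36 + (33 + (-12)² + 14*(-12)))² = (36 + (33 + 144 - 168))² = (36 + 9)² = 45² = 2025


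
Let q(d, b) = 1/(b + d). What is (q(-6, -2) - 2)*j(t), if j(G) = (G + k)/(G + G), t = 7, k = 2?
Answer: -153/112 ≈ -1.3661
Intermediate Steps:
j(G) = (2 + G)/(2*G) (j(G) = (G + 2)/(G + G) = (2 + G)/((2*G)) = (2 + G)*(1/(2*G)) = (2 + G)/(2*G))
(q(-6, -2) - 2)*j(t) = (1/(-2 - 6) - 2)*((½)*(2 + 7)/7) = (1/(-8) - 2)*((½)*(⅐)*9) = (-⅛ - 2)*(9/14) = -17/8*9/14 = -153/112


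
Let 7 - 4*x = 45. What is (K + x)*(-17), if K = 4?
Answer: 187/2 ≈ 93.500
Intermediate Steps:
x = -19/2 (x = 7/4 - ¼*45 = 7/4 - 45/4 = -19/2 ≈ -9.5000)
(K + x)*(-17) = (4 - 19/2)*(-17) = -11/2*(-17) = 187/2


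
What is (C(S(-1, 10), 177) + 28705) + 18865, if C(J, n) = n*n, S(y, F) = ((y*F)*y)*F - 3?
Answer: 78899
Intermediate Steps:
S(y, F) = -3 + F**2*y**2 (S(y, F) = ((F*y)*y)*F - 3 = (F*y**2)*F - 3 = F**2*y**2 - 3 = -3 + F**2*y**2)
C(J, n) = n**2
(C(S(-1, 10), 177) + 28705) + 18865 = (177**2 + 28705) + 18865 = (31329 + 28705) + 18865 = 60034 + 18865 = 78899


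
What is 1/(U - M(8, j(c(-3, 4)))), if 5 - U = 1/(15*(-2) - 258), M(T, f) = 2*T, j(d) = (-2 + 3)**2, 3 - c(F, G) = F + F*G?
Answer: -288/3167 ≈ -0.090938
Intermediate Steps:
c(F, G) = 3 - F - F*G (c(F, G) = 3 - (F + F*G) = 3 + (-F - F*G) = 3 - F - F*G)
j(d) = 1 (j(d) = 1**2 = 1)
U = 1441/288 (U = 5 - 1/(15*(-2) - 258) = 5 - 1/(-30 - 258) = 5 - 1/(-288) = 5 - 1*(-1/288) = 5 + 1/288 = 1441/288 ≈ 5.0035)
1/(U - M(8, j(c(-3, 4)))) = 1/(1441/288 - 2*8) = 1/(1441/288 - 1*16) = 1/(1441/288 - 16) = 1/(-3167/288) = -288/3167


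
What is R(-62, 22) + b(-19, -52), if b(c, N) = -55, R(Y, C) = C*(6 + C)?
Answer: 561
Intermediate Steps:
R(-62, 22) + b(-19, -52) = 22*(6 + 22) - 55 = 22*28 - 55 = 616 - 55 = 561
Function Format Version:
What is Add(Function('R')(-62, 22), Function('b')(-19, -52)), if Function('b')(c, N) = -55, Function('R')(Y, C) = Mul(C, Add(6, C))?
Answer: 561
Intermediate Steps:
Add(Function('R')(-62, 22), Function('b')(-19, -52)) = Add(Mul(22, Add(6, 22)), -55) = Add(Mul(22, 28), -55) = Add(616, -55) = 561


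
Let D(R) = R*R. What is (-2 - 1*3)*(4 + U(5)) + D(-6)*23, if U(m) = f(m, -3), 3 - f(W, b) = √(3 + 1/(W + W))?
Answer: 793 + √310/2 ≈ 801.80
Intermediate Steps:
f(W, b) = 3 - √(3 + 1/(2*W)) (f(W, b) = 3 - √(3 + 1/(W + W)) = 3 - √(3 + 1/(2*W)))
U(m) = 3 - √(12 + 2/m)/2
D(R) = R²
(-2 - 1*3)*(4 + U(5)) + D(-6)*23 = (-2 - 1*3)*(4 + (3 - √(12 + 2/5)/2)) + (-6)²*23 = (-2 - 3)*(4 + (3 - √(12 + 2*(⅕))/2)) + 36*23 = -5*(4 + (3 - √(12 + ⅖)/2)) + 828 = -5*(4 + (3 - √310/10)) + 828 = -5*(7 - √310/10) + 828 = (-35 + √310/2) + 828 = 793 + √310/2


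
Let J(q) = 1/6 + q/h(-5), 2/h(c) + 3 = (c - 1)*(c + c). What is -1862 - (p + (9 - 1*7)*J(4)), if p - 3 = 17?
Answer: -6331/3 ≈ -2110.3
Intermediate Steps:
h(c) = 2/(-3 + 2*c*(-1 + c)) (h(c) = 2/(-3 + (c - 1)*(c + c)) = 2/(-3 + (-1 + c)*(2*c)) = 2/(-3 + 2*c*(-1 + c)))
J(q) = ⅙ + 57*q/2 (J(q) = 1/6 + q/((2/(-3 - 2*(-5) + 2*(-5)²))) = 1*(⅙) + q/((2/(-3 + 10 + 2*25))) = ⅙ + q/((2/(-3 + 10 + 50))) = ⅙ + q/((2/57)) = ⅙ + q/((2*(1/57))) = ⅙ + q/(2/57) = ⅙ + q*(57/2) = ⅙ + 57*q/2)
p = 20 (p = 3 + 17 = 20)
-1862 - (p + (9 - 1*7)*J(4)) = -1862 - (20 + (9 - 1*7)*(⅙ + (57/2)*4)) = -1862 - (20 + (9 - 7)*(⅙ + 114)) = -1862 - (20 + 2*(685/6)) = -1862 - (20 + 685/3) = -1862 - 1*745/3 = -1862 - 745/3 = -6331/3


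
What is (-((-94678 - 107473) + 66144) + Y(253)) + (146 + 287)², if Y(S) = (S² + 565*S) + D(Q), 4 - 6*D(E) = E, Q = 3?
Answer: 3182701/6 ≈ 5.3045e+5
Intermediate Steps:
D(E) = ⅔ - E/6
Y(S) = ⅙ + S² + 565*S (Y(S) = (S² + 565*S) + (⅔ - ⅙*3) = (S² + 565*S) + (⅔ - ½) = (S² + 565*S) + ⅙ = ⅙ + S² + 565*S)
(-((-94678 - 107473) + 66144) + Y(253)) + (146 + 287)² = (-((-94678 - 107473) + 66144) + (⅙ + 253² + 565*253)) + (146 + 287)² = (-(-202151 + 66144) + (⅙ + 64009 + 142945)) + 433² = (-1*(-136007) + 1241725/6) + 187489 = (136007 + 1241725/6) + 187489 = 2057767/6 + 187489 = 3182701/6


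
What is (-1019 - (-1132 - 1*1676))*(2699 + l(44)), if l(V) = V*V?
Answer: 8292015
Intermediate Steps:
l(V) = V²
(-1019 - (-1132 - 1*1676))*(2699 + l(44)) = (-1019 - (-1132 - 1*1676))*(2699 + 44²) = (-1019 - (-1132 - 1676))*(2699 + 1936) = (-1019 - 1*(-2808))*4635 = (-1019 + 2808)*4635 = 1789*4635 = 8292015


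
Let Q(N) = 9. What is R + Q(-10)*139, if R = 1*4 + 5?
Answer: 1260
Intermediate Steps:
R = 9 (R = 4 + 5 = 9)
R + Q(-10)*139 = 9 + 9*139 = 9 + 1251 = 1260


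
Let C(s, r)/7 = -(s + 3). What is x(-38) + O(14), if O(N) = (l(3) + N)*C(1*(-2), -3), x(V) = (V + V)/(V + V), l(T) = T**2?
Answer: -160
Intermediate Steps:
x(V) = 1 (x(V) = (2*V)/((2*V)) = (2*V)*(1/(2*V)) = 1)
C(s, r) = -21 - 7*s (C(s, r) = 7*(-(s + 3)) = 7*(-(3 + s)) = 7*(-3 - s) = -21 - 7*s)
O(N) = -63 - 7*N (O(N) = (3**2 + N)*(-21 - 7*(-2)) = (9 + N)*(-21 - 7*(-2)) = (9 + N)*(-21 + 14) = (9 + N)*(-7) = -63 - 7*N)
x(-38) + O(14) = 1 + (-63 - 7*14) = 1 + (-63 - 98) = 1 - 161 = -160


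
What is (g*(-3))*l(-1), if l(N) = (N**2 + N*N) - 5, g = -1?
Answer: -9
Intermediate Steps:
l(N) = -5 + 2*N**2 (l(N) = (N**2 + N**2) - 5 = 2*N**2 - 5 = -5 + 2*N**2)
(g*(-3))*l(-1) = (-1*(-3))*(-5 + 2*(-1)**2) = 3*(-5 + 2*1) = 3*(-5 + 2) = 3*(-3) = -9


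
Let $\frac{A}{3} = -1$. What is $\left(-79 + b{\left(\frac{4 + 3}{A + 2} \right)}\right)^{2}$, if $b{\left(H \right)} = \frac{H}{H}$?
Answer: $6084$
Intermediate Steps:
$A = -3$ ($A = 3 \left(-1\right) = -3$)
$b{\left(H \right)} = 1$
$\left(-79 + b{\left(\frac{4 + 3}{A + 2} \right)}\right)^{2} = \left(-79 + 1\right)^{2} = \left(-78\right)^{2} = 6084$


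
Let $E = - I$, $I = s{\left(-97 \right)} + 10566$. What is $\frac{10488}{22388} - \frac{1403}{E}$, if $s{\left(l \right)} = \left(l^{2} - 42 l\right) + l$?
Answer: $\frac{70654735}{134059344} \approx 0.52704$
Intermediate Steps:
$s{\left(l \right)} = l^{2} - 41 l$
$I = 23952$ ($I = - 97 \left(-41 - 97\right) + 10566 = \left(-97\right) \left(-138\right) + 10566 = 13386 + 10566 = 23952$)
$E = -23952$ ($E = \left(-1\right) 23952 = -23952$)
$\frac{10488}{22388} - \frac{1403}{E} = \frac{10488}{22388} - \frac{1403}{-23952} = 10488 \cdot \frac{1}{22388} - - \frac{1403}{23952} = \frac{2622}{5597} + \frac{1403}{23952} = \frac{70654735}{134059344}$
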